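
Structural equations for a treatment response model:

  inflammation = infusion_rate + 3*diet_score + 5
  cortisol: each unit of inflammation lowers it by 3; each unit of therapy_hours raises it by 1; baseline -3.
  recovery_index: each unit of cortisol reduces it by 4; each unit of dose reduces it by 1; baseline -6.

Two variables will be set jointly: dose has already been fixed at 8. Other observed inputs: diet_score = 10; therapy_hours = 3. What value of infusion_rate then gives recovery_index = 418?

infusion_rate = 1

With dose held at 8:
Substituting into the inflammation equation gives inflammation = infusion_rate + 35.
Substituting into the cortisol equation gives cortisol = -3*infusion_rate - 105.
Substituting into the recovery_index equation gives recovery_index = 12*infusion_rate + 406.
Solve 12*infusion_rate + 406 = 418: infusion_rate = (418 - 406) / 12 = 1.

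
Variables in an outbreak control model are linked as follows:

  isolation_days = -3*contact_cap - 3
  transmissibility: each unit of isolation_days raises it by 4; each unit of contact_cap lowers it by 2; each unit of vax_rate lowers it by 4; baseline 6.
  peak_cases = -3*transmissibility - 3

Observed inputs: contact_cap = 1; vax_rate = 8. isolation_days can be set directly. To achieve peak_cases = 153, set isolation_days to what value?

Intervening on isolation_days fixes its value directly, overriding its dependence on contact_cap.
Substituting into the transmissibility equation gives transmissibility = 4*isolation_days - 28.
Substituting into the peak_cases equation gives peak_cases = -12*isolation_days + 81.
Solve -12*isolation_days + 81 = 153: isolation_days = (153 - 81) / -12 = -6.

isolation_days = -6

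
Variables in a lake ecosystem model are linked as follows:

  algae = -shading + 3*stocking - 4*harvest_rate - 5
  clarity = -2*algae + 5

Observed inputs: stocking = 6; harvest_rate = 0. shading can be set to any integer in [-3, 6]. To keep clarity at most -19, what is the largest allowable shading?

Substituting into the algae equation gives algae = -shading + 13.
So clarity = 2*shading - 21.
Require 2*shading - 21 ≤ -19, so shading ≤ 1.
The largest integer in [-3, 6] satisfying this is 1.

shading = 1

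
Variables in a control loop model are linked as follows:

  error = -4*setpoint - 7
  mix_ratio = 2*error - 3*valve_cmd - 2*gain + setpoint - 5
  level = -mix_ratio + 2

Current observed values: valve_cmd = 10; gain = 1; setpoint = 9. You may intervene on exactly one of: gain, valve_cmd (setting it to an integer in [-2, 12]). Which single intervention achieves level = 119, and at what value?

Intervening on gain: level = 2*gain + 114. Reaching 119 requires gain = 5/2, not an integer.
Intervening on valve_cmd: with other inputs at their observed values, level = 3*valve_cmd + 86. Solving for 119 gives valve_cmd = 11, within [-2, 12].

set valve_cmd = 11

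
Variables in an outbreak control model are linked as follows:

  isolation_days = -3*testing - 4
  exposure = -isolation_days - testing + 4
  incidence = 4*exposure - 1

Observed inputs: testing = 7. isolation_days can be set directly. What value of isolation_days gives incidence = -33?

Intervening on isolation_days fixes its value directly, overriding its dependence on testing.
Substituting into the exposure equation gives exposure = -isolation_days - 3.
Substituting into the incidence equation gives incidence = -4*isolation_days - 13.
Solve -4*isolation_days - 13 = -33: isolation_days = (-33 + 13) / -4 = 5.

isolation_days = 5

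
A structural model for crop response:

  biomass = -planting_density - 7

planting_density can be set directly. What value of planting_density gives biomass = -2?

Solve -planting_density - 7 = -2: planting_density = (-2 + 7) / -1 = -5.

planting_density = -5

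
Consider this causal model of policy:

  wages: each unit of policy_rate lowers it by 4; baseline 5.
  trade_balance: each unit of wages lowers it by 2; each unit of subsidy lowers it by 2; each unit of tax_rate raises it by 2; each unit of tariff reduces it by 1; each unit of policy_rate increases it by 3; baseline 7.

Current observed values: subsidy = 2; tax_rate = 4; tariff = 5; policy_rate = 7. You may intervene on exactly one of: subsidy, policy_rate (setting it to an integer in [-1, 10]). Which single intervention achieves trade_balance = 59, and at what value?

Intervening on subsidy: with other inputs at their observed values, trade_balance = -2*subsidy + 77. Solving for 59 gives subsidy = 9, within [-1, 10].
Intervening on policy_rate: trade_balance = 11*policy_rate - 4. Reaching 59 requires policy_rate = 63/11, not an integer.

set subsidy = 9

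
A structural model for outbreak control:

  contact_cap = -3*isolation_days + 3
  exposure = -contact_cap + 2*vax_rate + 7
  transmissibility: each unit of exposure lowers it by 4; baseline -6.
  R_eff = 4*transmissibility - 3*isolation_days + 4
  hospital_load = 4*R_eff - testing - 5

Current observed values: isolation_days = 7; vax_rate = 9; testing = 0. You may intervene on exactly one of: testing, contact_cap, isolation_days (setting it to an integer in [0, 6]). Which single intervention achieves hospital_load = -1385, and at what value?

set contact_cap = 6

Intervening on testing: hospital_load = -testing - 2921. Reaching -1385 requires testing = -1536, outside [0, 6].
Intervening on contact_cap: with other inputs at their observed values, hospital_load = 64*contact_cap - 1769. Solving for -1385 gives contact_cap = 6, within [0, 6].
Intervening on isolation_days: hospital_load = -204*isolation_days - 1493. Reaching -1385 requires isolation_days = -9/17, not an integer.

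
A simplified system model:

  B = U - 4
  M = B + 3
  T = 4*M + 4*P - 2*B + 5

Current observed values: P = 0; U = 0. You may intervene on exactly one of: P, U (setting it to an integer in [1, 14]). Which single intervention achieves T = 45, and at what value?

set P = 9

Intervening on P: with other inputs at their observed values, T = 4*P + 9. Solving for 45 gives P = 9, within [1, 14].
Intervening on U: T = 2*U + 9. Reaching 45 requires U = 18, outside [1, 14].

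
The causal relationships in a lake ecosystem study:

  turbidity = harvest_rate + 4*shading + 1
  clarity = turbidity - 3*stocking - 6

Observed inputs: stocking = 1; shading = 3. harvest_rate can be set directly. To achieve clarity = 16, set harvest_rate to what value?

Substituting into the turbidity equation gives turbidity = harvest_rate + 13.
clarity becomes harvest_rate + 4.
Solve harvest_rate + 4 = 16: harvest_rate = (16 - 4) / 1 = 12.

harvest_rate = 12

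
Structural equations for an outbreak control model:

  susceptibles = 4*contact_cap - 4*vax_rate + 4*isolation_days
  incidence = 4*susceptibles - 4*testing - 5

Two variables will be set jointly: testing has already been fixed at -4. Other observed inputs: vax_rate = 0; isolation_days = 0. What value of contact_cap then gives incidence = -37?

With testing held at -4:
Substituting into the susceptibles equation gives susceptibles = 4*contact_cap.
This gives incidence = 16*contact_cap + 11.
Solve 16*contact_cap + 11 = -37: contact_cap = (-37 - 11) / 16 = -3.

contact_cap = -3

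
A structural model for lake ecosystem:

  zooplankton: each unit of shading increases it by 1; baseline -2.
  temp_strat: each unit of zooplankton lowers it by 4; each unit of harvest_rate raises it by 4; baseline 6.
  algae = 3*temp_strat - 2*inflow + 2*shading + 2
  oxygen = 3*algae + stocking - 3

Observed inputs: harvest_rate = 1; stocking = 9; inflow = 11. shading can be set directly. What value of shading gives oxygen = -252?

Substituting into the temp_strat equation gives temp_strat = -4*shading + 18.
Substituting into the algae equation gives algae = -10*shading + 34.
Substituting into the oxygen equation gives oxygen = -30*shading + 108.
Solve -30*shading + 108 = -252: shading = (-252 - 108) / -30 = 12.

shading = 12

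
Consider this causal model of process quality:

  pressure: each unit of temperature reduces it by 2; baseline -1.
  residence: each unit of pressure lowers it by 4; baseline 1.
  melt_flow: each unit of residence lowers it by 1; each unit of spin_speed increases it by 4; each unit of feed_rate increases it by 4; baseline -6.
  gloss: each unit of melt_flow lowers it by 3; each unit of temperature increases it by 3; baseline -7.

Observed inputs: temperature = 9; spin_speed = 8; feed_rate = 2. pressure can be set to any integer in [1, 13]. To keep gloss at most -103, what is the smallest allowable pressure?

pressure = 2

Intervening on pressure fixes its value directly, overriding its dependence on temperature.
Substituting into the melt_flow equation gives melt_flow = 4*pressure + 33.
So gloss = -12*pressure - 79.
Require -12*pressure - 79 ≤ -103, so pressure ≥ 2.
The smallest integer in [1, 13] satisfying this is 2.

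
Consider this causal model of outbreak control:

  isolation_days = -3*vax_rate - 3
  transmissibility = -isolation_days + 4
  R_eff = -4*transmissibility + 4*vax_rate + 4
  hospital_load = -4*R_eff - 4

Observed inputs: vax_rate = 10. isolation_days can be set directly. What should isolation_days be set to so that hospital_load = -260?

Intervening on isolation_days fixes its value directly, overriding its dependence on vax_rate.
Substituting into the R_eff equation gives R_eff = 4*isolation_days + 28.
hospital_load becomes -16*isolation_days - 116.
Solve -16*isolation_days - 116 = -260: isolation_days = (-260 + 116) / -16 = 9.

isolation_days = 9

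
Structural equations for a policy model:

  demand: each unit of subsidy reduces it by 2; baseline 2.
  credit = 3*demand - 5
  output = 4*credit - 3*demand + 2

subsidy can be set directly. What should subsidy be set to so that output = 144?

Substituting into the credit equation gives credit = -6*subsidy + 1.
This gives output = -18*subsidy.
Solve -18*subsidy = 144: subsidy = 144 / -18 = -8.

subsidy = -8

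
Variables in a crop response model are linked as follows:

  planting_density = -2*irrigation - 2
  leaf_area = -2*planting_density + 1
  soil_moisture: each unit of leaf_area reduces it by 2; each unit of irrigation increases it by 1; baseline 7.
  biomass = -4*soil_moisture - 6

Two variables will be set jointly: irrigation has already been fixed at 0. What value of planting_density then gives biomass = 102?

planting_density = -8

With irrigation held at 0:
Intervening on planting_density fixes its value directly, overriding its dependence on irrigation.
Substituting into the soil_moisture equation gives soil_moisture = 4*planting_density + 5.
Substituting into the biomass equation gives biomass = -16*planting_density - 26.
Solve -16*planting_density - 26 = 102: planting_density = (102 + 26) / -16 = -8.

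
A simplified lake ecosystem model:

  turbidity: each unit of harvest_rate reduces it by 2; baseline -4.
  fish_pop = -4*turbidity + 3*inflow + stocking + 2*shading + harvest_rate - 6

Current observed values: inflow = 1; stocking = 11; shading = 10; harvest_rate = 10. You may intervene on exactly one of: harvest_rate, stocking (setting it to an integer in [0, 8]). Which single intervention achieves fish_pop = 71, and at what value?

set harvest_rate = 3

Intervening on harvest_rate: with other inputs at their observed values, fish_pop = 9*harvest_rate + 44. Solving for 71 gives harvest_rate = 3, within [0, 8].
Intervening on stocking: fish_pop = stocking + 123. Reaching 71 requires stocking = -52, outside [0, 8].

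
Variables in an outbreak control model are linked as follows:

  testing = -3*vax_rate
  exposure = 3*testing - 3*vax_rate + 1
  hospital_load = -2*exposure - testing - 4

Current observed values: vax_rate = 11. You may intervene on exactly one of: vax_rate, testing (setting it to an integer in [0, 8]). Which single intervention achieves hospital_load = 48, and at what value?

set vax_rate = 2

Intervening on vax_rate: with other inputs at their observed values, hospital_load = 27*vax_rate - 6. Solving for 48 gives vax_rate = 2, within [0, 8].
Intervening on testing: hospital_load = -7*testing + 60. Reaching 48 requires testing = 12/7, not an integer.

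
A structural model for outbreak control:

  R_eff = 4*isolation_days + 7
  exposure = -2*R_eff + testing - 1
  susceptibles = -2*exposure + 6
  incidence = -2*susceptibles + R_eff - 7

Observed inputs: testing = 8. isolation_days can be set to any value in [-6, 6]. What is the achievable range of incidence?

-208 to 128

Substituting into the exposure equation gives exposure = -8*isolation_days - 7.
Substituting into the susceptibles equation gives susceptibles = 16*isolation_days + 20.
Substituting into the incidence equation gives incidence = -28*isolation_days - 40.
Linear in isolation_days, so extremes are at the endpoints: isolation_days = -6 gives incidence = 128; isolation_days = 6 gives incidence = -208.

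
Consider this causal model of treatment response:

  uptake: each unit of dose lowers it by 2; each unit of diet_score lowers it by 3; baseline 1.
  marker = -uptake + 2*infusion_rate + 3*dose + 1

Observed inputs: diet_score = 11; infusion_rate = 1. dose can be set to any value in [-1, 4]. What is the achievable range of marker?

Substituting into the uptake equation gives uptake = -2*dose - 32.
Substituting into the marker equation gives marker = 5*dose + 35.
Linear in dose, so extremes are at the endpoints: dose = -1 gives marker = 30; dose = 4 gives marker = 55.

30 to 55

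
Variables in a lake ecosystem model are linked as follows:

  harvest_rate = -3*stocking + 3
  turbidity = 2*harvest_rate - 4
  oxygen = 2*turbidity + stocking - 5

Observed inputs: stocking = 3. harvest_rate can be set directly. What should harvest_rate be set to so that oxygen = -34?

harvest_rate = -6

Intervening on harvest_rate fixes its value directly, overriding its dependence on stocking.
Substituting into the oxygen equation gives oxygen = 4*harvest_rate - 10.
Solve 4*harvest_rate - 10 = -34: harvest_rate = (-34 + 10) / 4 = -6.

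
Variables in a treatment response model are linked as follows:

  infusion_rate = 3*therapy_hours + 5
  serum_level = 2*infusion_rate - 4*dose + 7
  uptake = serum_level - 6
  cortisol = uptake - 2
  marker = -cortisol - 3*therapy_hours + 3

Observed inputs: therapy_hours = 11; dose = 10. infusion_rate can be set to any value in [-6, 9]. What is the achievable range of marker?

Intervening on infusion_rate fixes its value directly, overriding its dependence on therapy_hours.
Substituting into the serum_level equation gives serum_level = 2*infusion_rate - 33.
Substituting into the uptake equation gives uptake = 2*infusion_rate - 39.
cortisol becomes 2*infusion_rate - 41.
Substituting into the marker equation gives marker = -2*infusion_rate + 11.
Linear in infusion_rate, so extremes are at the endpoints: infusion_rate = -6 gives marker = 23; infusion_rate = 9 gives marker = -7.

-7 to 23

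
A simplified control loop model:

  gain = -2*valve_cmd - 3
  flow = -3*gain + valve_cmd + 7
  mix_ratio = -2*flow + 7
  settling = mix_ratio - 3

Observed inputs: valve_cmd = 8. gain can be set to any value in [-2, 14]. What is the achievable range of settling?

Intervening on gain fixes its value directly, overriding its dependence on valve_cmd.
Substituting into the flow equation gives flow = -3*gain + 15.
mix_ratio becomes 6*gain - 23.
Substituting into the settling equation gives settling = 6*gain - 26.
Linear in gain, so extremes are at the endpoints: gain = -2 gives settling = -38; gain = 14 gives settling = 58.

-38 to 58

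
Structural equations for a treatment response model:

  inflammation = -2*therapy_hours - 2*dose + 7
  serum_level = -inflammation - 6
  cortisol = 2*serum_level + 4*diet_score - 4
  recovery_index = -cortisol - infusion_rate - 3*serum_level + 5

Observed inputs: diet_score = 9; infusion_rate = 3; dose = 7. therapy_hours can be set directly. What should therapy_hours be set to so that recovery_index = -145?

therapy_hours = 11

Substituting into the inflammation equation gives inflammation = -2*therapy_hours - 7.
Substituting into the serum_level equation gives serum_level = 2*therapy_hours + 1.
Substituting into the cortisol equation gives cortisol = 4*therapy_hours + 34.
This gives recovery_index = -10*therapy_hours - 35.
Solve -10*therapy_hours - 35 = -145: therapy_hours = (-145 + 35) / -10 = 11.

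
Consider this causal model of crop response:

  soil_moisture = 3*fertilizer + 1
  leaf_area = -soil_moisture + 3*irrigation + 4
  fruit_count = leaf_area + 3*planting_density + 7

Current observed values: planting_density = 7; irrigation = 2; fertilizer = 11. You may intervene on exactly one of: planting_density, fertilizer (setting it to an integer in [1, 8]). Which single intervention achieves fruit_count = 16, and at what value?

set fertilizer = 7

Intervening on planting_density: fruit_count = 3*planting_density - 17. Reaching 16 requires planting_density = 11, outside [1, 8].
Intervening on fertilizer: with other inputs at their observed values, fruit_count = -3*fertilizer + 37. Solving for 16 gives fertilizer = 7, within [1, 8].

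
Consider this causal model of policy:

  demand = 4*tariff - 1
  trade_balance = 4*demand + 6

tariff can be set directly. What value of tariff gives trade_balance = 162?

Substituting into the trade_balance equation gives trade_balance = 16*tariff + 2.
Solve 16*tariff + 2 = 162: tariff = (162 - 2) / 16 = 10.

tariff = 10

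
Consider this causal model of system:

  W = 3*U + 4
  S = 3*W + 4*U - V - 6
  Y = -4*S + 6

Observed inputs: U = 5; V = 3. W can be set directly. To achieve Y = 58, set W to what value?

Intervening on W fixes its value directly, overriding its dependence on U.
Substituting into the S equation gives S = 3*W + 11.
Substituting into the Y equation gives Y = -12*W - 38.
Solve -12*W - 38 = 58: W = (58 + 38) / -12 = -8.

W = -8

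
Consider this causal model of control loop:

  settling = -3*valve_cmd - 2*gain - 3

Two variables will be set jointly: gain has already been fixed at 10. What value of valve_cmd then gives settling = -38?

valve_cmd = 5

With gain held at 10:
Substituting into the settling equation gives settling = -3*valve_cmd - 23.
Solve -3*valve_cmd - 23 = -38: valve_cmd = (-38 + 23) / -3 = 5.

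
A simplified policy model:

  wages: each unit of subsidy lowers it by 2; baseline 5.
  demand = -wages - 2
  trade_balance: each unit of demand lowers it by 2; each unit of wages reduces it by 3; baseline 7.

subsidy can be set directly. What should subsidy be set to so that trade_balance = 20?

subsidy = 7

Substituting into the demand equation gives demand = 2*subsidy - 7.
Substituting into the trade_balance equation gives trade_balance = 2*subsidy + 6.
Solve 2*subsidy + 6 = 20: subsidy = (20 - 6) / 2 = 7.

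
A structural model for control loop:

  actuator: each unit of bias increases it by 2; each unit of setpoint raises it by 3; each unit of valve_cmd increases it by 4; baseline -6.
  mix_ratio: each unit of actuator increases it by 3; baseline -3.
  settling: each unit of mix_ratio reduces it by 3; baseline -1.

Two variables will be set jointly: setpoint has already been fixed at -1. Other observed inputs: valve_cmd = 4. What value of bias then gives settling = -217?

With setpoint held at -1:
Substituting into the actuator equation gives actuator = 2*bias + 7.
Substituting into the mix_ratio equation gives mix_ratio = 6*bias + 18.
So settling = -18*bias - 55.
Solve -18*bias - 55 = -217: bias = (-217 + 55) / -18 = 9.

bias = 9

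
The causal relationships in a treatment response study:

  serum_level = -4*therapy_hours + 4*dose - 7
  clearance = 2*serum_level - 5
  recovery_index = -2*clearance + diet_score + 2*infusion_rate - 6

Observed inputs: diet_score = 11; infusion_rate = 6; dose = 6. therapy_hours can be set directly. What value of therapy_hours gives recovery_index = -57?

Substituting into the serum_level equation gives serum_level = -4*therapy_hours + 17.
This gives clearance = -8*therapy_hours + 29.
Substituting into the recovery_index equation gives recovery_index = 16*therapy_hours - 41.
Solve 16*therapy_hours - 41 = -57: therapy_hours = (-57 + 41) / 16 = -1.

therapy_hours = -1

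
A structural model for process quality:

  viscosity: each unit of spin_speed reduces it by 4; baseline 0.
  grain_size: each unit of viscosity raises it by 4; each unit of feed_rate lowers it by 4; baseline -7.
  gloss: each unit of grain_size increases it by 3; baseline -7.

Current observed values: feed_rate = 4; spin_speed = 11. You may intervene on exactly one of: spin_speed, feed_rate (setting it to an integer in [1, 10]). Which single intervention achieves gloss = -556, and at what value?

Intervening on spin_speed: with other inputs at their observed values, gloss = -48*spin_speed - 76. Solving for -556 gives spin_speed = 10, within [1, 10].
Intervening on feed_rate: gloss = -12*feed_rate - 556. Reaching -556 requires feed_rate = 0, outside [1, 10].

set spin_speed = 10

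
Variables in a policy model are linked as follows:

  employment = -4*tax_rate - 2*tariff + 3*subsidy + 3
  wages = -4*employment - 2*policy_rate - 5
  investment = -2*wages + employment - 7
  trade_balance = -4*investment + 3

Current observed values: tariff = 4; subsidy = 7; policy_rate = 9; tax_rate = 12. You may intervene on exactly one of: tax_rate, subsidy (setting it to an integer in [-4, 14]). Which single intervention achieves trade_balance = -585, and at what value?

set tax_rate = 1

Intervening on tax_rate: with other inputs at their observed values, trade_balance = 144*tax_rate - 729. Solving for -585 gives tax_rate = 1, within [-4, 14].
Intervening on subsidy: trade_balance = -108*subsidy + 1755. Reaching -585 requires subsidy = 65/3, not an integer.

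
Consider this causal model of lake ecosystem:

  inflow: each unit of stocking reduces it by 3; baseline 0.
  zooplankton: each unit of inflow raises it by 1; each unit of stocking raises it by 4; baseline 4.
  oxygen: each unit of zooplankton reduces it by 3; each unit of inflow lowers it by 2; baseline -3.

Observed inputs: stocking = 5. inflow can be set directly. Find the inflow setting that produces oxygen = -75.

inflow = 0

Intervening on inflow fixes its value directly, overriding its dependence on stocking.
Substituting into the zooplankton equation gives zooplankton = inflow + 24.
Substituting into the oxygen equation gives oxygen = -5*inflow - 75.
Solve -5*inflow - 75 = -75: inflow = (-75 + 75) / -5 = 0.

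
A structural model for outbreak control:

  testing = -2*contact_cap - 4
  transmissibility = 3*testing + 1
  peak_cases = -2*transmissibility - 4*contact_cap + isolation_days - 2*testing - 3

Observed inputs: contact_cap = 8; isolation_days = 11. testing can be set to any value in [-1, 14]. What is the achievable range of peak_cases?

Intervening on testing fixes its value directly, overriding its dependence on contact_cap.
Substituting into the peak_cases equation gives peak_cases = -8*testing - 26.
Linear in testing, so extremes are at the endpoints: testing = -1 gives peak_cases = -18; testing = 14 gives peak_cases = -138.

-138 to -18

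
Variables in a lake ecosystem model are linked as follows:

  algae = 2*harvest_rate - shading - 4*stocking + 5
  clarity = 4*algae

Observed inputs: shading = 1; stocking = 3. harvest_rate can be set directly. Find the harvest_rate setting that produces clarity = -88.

harvest_rate = -7

Substituting into the algae equation gives algae = 2*harvest_rate - 8.
This gives clarity = 8*harvest_rate - 32.
Solve 8*harvest_rate - 32 = -88: harvest_rate = (-88 + 32) / 8 = -7.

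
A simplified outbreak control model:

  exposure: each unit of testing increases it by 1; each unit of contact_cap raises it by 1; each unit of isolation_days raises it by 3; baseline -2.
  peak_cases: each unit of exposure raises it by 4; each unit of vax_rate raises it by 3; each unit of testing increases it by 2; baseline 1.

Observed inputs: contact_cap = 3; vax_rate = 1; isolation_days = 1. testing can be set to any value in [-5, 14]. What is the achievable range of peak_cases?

Substituting into the exposure equation gives exposure = testing + 4.
Substituting into the peak_cases equation gives peak_cases = 6*testing + 20.
Linear in testing, so extremes are at the endpoints: testing = -5 gives peak_cases = -10; testing = 14 gives peak_cases = 104.

-10 to 104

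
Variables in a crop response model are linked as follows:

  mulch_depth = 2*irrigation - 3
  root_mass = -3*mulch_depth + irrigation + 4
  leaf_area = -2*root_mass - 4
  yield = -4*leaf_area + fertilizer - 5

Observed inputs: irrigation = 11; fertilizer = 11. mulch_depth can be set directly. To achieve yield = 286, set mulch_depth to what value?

Intervening on mulch_depth fixes its value directly, overriding its dependence on irrigation.
Substituting into the root_mass equation gives root_mass = -3*mulch_depth + 15.
So leaf_area = 6*mulch_depth - 34.
This gives yield = -24*mulch_depth + 142.
Solve -24*mulch_depth + 142 = 286: mulch_depth = (286 - 142) / -24 = -6.

mulch_depth = -6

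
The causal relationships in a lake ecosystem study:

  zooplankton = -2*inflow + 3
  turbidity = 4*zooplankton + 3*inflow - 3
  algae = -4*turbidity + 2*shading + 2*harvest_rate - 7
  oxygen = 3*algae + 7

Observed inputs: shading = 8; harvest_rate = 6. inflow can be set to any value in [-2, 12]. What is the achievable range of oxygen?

-158 to 682

Substituting into the turbidity equation gives turbidity = -5*inflow + 9.
So algae = 20*inflow - 15.
So oxygen = 60*inflow - 38.
Linear in inflow, so extremes are at the endpoints: inflow = -2 gives oxygen = -158; inflow = 12 gives oxygen = 682.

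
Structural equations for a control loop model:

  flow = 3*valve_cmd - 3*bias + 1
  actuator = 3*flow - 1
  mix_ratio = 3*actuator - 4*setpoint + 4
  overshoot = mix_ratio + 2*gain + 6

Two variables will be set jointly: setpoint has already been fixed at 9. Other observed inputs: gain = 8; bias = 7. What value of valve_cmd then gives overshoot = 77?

valve_cmd = 10

With setpoint held at 9:
Substituting into the flow equation gives flow = 3*valve_cmd - 20.
actuator becomes 9*valve_cmd - 61.
So mix_ratio = 27*valve_cmd - 215.
Substituting into the overshoot equation gives overshoot = 27*valve_cmd - 193.
Solve 27*valve_cmd - 193 = 77: valve_cmd = (77 + 193) / 27 = 10.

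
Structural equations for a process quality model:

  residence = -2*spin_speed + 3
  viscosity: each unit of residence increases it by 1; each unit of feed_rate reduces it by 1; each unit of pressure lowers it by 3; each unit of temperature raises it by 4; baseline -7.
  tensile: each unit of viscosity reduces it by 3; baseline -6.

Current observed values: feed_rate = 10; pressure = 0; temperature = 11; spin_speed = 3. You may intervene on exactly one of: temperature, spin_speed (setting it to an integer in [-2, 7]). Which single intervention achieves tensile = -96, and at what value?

set spin_speed = 0

Intervening on temperature: tensile = -12*temperature + 54. Reaching -96 requires temperature = 25/2, not an integer.
Intervening on spin_speed: with other inputs at their observed values, tensile = 6*spin_speed - 96. Solving for -96 gives spin_speed = 0, within [-2, 7].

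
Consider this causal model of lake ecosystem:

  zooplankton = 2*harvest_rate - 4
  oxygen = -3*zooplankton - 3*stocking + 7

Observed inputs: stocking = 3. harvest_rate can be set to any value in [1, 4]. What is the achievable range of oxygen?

Substituting into the oxygen equation gives oxygen = -6*harvest_rate + 10.
Linear in harvest_rate, so extremes are at the endpoints: harvest_rate = 1 gives oxygen = 4; harvest_rate = 4 gives oxygen = -14.

-14 to 4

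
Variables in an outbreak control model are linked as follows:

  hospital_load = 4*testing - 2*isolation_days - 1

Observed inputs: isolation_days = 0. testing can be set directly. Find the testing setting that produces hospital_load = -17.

testing = -4

Substituting into the hospital_load equation gives hospital_load = 4*testing - 1.
Solve 4*testing - 1 = -17: testing = (-17 + 1) / 4 = -4.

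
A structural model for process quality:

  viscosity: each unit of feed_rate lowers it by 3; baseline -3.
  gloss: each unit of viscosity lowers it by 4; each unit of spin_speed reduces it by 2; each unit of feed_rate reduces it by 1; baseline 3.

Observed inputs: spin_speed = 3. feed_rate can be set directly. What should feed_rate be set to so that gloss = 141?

feed_rate = 12

Substituting into the gloss equation gives gloss = 11*feed_rate + 9.
Solve 11*feed_rate + 9 = 141: feed_rate = (141 - 9) / 11 = 12.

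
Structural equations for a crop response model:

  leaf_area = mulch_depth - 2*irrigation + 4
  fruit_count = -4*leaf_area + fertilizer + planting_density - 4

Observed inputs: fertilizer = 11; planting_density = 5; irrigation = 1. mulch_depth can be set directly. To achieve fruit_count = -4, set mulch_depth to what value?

mulch_depth = 2

Substituting into the leaf_area equation gives leaf_area = mulch_depth + 2.
This gives fruit_count = -4*mulch_depth + 4.
Solve -4*mulch_depth + 4 = -4: mulch_depth = (-4 - 4) / -4 = 2.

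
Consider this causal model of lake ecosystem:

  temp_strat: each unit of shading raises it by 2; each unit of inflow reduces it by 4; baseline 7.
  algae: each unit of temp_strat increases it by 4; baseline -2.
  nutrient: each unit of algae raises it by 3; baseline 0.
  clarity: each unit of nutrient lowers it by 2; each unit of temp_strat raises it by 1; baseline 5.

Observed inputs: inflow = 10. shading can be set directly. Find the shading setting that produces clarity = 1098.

shading = -7

Substituting into the temp_strat equation gives temp_strat = 2*shading - 33.
algae becomes 8*shading - 134.
So nutrient = 24*shading - 402.
This gives clarity = -46*shading + 776.
Solve -46*shading + 776 = 1098: shading = (1098 - 776) / -46 = -7.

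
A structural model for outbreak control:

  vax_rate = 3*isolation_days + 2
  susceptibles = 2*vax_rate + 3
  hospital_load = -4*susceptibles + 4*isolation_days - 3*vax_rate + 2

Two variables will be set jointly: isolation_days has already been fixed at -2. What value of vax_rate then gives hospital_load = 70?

With isolation_days held at -2:
Intervening on vax_rate fixes its value directly, overriding its dependence on isolation_days.
Substituting into the hospital_load equation gives hospital_load = -11*vax_rate - 18.
Solve -11*vax_rate - 18 = 70: vax_rate = (70 + 18) / -11 = -8.

vax_rate = -8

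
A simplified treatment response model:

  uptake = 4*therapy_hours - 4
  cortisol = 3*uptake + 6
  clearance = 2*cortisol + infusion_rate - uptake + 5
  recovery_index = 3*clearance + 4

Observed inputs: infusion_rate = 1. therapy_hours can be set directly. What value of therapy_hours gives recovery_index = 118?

therapy_hours = 2

Substituting into the cortisol equation gives cortisol = 12*therapy_hours - 6.
This gives clearance = 20*therapy_hours - 2.
Substituting into the recovery_index equation gives recovery_index = 60*therapy_hours - 2.
Solve 60*therapy_hours - 2 = 118: therapy_hours = (118 + 2) / 60 = 2.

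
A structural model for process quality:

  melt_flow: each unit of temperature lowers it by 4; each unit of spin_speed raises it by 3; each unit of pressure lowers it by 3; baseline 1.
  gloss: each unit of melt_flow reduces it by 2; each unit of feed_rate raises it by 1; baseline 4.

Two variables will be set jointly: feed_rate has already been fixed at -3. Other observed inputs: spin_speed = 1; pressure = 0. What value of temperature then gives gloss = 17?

temperature = 3

With feed_rate held at -3:
Substituting into the melt_flow equation gives melt_flow = -4*temperature + 4.
Substituting into the gloss equation gives gloss = 8*temperature - 7.
Solve 8*temperature - 7 = 17: temperature = (17 + 7) / 8 = 3.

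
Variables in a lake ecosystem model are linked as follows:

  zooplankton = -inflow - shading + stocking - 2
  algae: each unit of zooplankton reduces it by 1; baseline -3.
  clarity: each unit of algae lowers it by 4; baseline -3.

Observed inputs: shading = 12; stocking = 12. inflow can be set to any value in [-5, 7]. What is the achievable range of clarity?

Substituting into the zooplankton equation gives zooplankton = -inflow - 2.
Substituting into the algae equation gives algae = inflow - 1.
Substituting into the clarity equation gives clarity = -4*inflow + 1.
Linear in inflow, so extremes are at the endpoints: inflow = -5 gives clarity = 21; inflow = 7 gives clarity = -27.

-27 to 21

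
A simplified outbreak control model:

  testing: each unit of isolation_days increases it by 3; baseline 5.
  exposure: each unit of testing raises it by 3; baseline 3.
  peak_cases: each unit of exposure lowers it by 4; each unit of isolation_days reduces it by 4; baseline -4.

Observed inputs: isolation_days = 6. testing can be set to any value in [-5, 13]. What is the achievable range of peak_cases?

Intervening on testing fixes its value directly, overriding its dependence on isolation_days.
Substituting into the peak_cases equation gives peak_cases = -12*testing - 40.
Linear in testing, so extremes are at the endpoints: testing = -5 gives peak_cases = 20; testing = 13 gives peak_cases = -196.

-196 to 20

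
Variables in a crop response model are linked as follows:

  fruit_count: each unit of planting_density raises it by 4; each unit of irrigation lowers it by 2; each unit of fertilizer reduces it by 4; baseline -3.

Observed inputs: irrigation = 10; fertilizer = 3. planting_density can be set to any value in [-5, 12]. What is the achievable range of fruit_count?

Substituting into the fruit_count equation gives fruit_count = 4*planting_density - 35.
Linear in planting_density, so extremes are at the endpoints: planting_density = -5 gives fruit_count = -55; planting_density = 12 gives fruit_count = 13.

-55 to 13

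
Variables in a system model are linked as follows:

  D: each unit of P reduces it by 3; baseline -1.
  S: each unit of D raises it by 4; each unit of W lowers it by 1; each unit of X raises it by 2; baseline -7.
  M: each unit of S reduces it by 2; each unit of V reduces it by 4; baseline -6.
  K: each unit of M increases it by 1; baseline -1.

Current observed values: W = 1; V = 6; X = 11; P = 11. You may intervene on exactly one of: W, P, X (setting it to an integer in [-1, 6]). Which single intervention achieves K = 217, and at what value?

Intervening on W: with other inputs at their observed values, K = 2*W + 211. Solving for 217 gives W = 3, within [-1, 6].
Intervening on P: K = 24*P - 51. Reaching 217 requires P = 67/6, not an integer.
Intervening on X: K = -4*X + 257. Reaching 217 requires X = 10, outside [-1, 6].

set W = 3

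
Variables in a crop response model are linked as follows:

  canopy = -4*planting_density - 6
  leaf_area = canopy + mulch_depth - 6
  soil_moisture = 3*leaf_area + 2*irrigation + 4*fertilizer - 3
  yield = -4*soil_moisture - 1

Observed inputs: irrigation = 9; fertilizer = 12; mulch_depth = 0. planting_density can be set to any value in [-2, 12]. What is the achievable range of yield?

-205 to 467

Substituting into the leaf_area equation gives leaf_area = -4*planting_density - 12.
soil_moisture becomes -12*planting_density + 27.
Substituting into the yield equation gives yield = 48*planting_density - 109.
Linear in planting_density, so extremes are at the endpoints: planting_density = -2 gives yield = -205; planting_density = 12 gives yield = 467.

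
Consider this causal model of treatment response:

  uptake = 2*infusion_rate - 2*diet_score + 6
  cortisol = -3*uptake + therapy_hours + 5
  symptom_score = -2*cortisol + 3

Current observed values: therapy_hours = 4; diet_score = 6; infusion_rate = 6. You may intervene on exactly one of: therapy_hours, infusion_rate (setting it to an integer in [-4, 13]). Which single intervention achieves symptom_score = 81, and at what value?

Intervening on therapy_hours: symptom_score = -2*therapy_hours + 29. Reaching 81 requires therapy_hours = -26, outside [-4, 13].
Intervening on infusion_rate: with other inputs at their observed values, symptom_score = 12*infusion_rate - 51. Solving for 81 gives infusion_rate = 11, within [-4, 13].

set infusion_rate = 11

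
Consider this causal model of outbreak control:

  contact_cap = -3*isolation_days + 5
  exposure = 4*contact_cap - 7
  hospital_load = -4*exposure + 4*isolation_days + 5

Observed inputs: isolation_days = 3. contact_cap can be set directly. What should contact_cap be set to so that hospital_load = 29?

Intervening on contact_cap fixes its value directly, overriding its dependence on isolation_days.
Substituting into the hospital_load equation gives hospital_load = -16*contact_cap + 45.
Solve -16*contact_cap + 45 = 29: contact_cap = (29 - 45) / -16 = 1.

contact_cap = 1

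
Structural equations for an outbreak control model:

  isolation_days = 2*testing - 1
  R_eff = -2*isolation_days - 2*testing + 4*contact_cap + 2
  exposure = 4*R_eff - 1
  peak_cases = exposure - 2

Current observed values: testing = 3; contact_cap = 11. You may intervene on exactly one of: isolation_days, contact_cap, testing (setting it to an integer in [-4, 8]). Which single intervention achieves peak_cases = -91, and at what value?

set contact_cap = -2

Intervening on isolation_days: peak_cases = -8*isolation_days + 157. Reaching -91 requires isolation_days = 31, outside [-4, 8].
Intervening on contact_cap: with other inputs at their observed values, peak_cases = 16*contact_cap - 59. Solving for -91 gives contact_cap = -2, within [-4, 8].
Intervening on testing: peak_cases = -24*testing + 189. Reaching -91 requires testing = 35/3, not an integer.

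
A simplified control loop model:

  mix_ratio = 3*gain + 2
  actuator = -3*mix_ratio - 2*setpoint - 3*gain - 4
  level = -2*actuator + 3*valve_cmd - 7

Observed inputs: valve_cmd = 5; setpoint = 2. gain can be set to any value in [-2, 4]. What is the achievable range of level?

Substituting into the actuator equation gives actuator = -12*gain - 14.
Substituting into the level equation gives level = 24*gain + 36.
Linear in gain, so extremes are at the endpoints: gain = -2 gives level = -12; gain = 4 gives level = 132.

-12 to 132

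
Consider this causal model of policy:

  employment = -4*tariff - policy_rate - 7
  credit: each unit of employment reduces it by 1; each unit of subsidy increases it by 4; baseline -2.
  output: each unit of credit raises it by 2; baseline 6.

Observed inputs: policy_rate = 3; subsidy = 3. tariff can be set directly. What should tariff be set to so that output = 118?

Substituting into the employment equation gives employment = -4*tariff - 10.
Substituting into the credit equation gives credit = 4*tariff + 20.
Substituting into the output equation gives output = 8*tariff + 46.
Solve 8*tariff + 46 = 118: tariff = (118 - 46) / 8 = 9.

tariff = 9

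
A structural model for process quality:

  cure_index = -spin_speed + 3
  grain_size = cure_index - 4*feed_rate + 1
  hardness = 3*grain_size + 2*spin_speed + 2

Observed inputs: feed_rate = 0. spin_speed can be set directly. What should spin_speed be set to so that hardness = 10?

spin_speed = 4

Substituting into the grain_size equation gives grain_size = -spin_speed + 4.
Substituting into the hardness equation gives hardness = -spin_speed + 14.
Solve -spin_speed + 14 = 10: spin_speed = (10 - 14) / -1 = 4.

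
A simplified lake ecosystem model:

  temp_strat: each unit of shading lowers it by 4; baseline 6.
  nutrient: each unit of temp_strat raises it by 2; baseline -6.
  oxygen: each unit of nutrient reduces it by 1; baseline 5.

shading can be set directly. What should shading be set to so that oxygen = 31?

Substituting into the nutrient equation gives nutrient = -8*shading + 6.
Substituting into the oxygen equation gives oxygen = 8*shading - 1.
Solve 8*shading - 1 = 31: shading = (31 + 1) / 8 = 4.

shading = 4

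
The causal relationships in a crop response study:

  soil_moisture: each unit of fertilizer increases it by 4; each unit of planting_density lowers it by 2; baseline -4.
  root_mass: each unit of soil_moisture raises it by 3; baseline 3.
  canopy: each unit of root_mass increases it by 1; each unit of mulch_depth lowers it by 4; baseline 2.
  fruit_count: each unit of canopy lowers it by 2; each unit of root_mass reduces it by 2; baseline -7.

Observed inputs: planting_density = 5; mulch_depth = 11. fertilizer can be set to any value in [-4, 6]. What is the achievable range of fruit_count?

-55 to 425

Substituting into the soil_moisture equation gives soil_moisture = 4*fertilizer - 14.
Substituting into the root_mass equation gives root_mass = 12*fertilizer - 39.
canopy becomes 12*fertilizer - 81.
Substituting into the fruit_count equation gives fruit_count = -48*fertilizer + 233.
Linear in fertilizer, so extremes are at the endpoints: fertilizer = -4 gives fruit_count = 425; fertilizer = 6 gives fruit_count = -55.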